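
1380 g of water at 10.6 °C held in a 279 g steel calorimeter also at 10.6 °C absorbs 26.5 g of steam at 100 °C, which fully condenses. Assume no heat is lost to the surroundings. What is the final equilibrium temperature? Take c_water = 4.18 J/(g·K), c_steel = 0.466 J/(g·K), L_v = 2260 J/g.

T_f ≈ 22.2 °C

Heat gained plus heat lost sum to zero:
steam→water at 100 °C releases m L_v = 26.5×2260 = 59890
  condensate cools 100→T: 26.5×4.18×(T − 100) = 110.77(T − 100)
  original water: 5768.4(T − 10.6)
  steel cup: 279×0.466×(T − 10.6) = 130.01(T − 10.6)
6009.2 T = 59890 + 11077 + 62523 = 133490
T ≈ 22.21 °C, under the boiling point, so the assumption holds.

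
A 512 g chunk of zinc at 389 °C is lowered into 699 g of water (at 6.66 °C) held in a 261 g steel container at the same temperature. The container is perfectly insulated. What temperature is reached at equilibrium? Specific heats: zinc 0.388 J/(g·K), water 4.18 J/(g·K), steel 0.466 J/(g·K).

T_f ≈ 30.1 °C

Taking heat into each body as positive, Σ m c ΔT = 0:
512·0.388·(T − 389) + 699·4.18·(T − 6.66) + 261·0.466·(T − 6.66) = 0
198.66(T − 389) + 2921.8(T − 6.66) + 121.63(T − 6.66) = 0
(198.66 + 2921.8 + 121.63) T = 198.66·389 + 2921.8·6.66 + 121.63·6.66
T = 97547/3242.1 ≈ 30.09 °C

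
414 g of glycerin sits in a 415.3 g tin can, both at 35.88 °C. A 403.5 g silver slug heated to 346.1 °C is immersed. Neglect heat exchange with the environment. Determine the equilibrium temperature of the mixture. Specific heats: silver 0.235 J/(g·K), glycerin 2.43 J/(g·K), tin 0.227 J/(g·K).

Let T be the final temperature. ΣQ_i = 0:
403.5·0.235·(T − 346.1) + 414·2.43·(T − 35.88) + 415.3·0.227·(T − 35.88) = 0
94.82(T − 346.1) + 1006(T − 35.88) + 94.27(T − 35.88) = 0
1195.1 T = 72297
T ≈ 60.49 °C

T_f ≈ 60.5 °C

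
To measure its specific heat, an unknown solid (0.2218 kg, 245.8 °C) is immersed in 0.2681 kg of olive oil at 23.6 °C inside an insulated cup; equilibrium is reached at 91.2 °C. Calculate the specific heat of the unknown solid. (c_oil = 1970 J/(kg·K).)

Heat lost by the unknown solid = heat gained by the oil:
0.2218·c·(245.8 − 91.2) = 0.2681·1970·(91.2 − 23.6)
34.29 c = 35703  ⇒  c ≈ 1041 J/(kg·K)

c ≈ 1040 J/(kg·K)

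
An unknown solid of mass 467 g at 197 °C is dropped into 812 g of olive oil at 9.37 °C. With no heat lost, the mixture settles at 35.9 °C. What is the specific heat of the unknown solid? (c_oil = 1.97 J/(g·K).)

c ≈ 0.564 J/(g·K)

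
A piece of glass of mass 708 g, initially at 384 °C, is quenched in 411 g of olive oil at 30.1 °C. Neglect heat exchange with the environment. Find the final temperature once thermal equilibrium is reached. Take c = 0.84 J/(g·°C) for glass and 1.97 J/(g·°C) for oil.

|Q_glass| = |Q_oil|:
708*0.84*(384 − T) = 411*1.97*(T − 30.1)
594.72(384 − T) = 809.67(T − 30.1)
1404.4 T = 252744  ⇒  T ≈ 179.97 °C

T_f ≈ 180.0 °C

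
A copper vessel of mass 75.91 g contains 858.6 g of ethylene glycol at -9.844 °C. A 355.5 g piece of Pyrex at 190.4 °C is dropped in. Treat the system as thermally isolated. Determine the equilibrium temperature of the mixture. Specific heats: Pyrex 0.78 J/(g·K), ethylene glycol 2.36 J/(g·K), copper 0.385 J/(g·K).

T_f ≈ 14.0 °C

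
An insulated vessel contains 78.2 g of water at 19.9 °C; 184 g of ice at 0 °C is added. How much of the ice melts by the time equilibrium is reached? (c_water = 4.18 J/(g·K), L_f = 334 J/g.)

m_melted ≈ 19.5 g

Water can give up m c ΔT = 78.2×4.18×19.9 = 6504.8 J before reaching 0 °C.
To melt every bit of ice: 184×334 = 61456 J.
That's not enough to melt it all — equilibrium is at 0 °C with ice remaining.
Mass melted = 6504.8/334 ≈ 19.48 g.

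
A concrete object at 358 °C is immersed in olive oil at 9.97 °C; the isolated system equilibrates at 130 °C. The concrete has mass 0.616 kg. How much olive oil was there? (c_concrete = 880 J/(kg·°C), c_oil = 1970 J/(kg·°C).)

Energy conservation, ΣQ = 0:
0.616×880×(130 − 358) + m×1970×(130 − 9.97) = 0
236459 m = 123594
m = 123594/236459 ≈ 0.5227 kg

m ≈ 0.523 kg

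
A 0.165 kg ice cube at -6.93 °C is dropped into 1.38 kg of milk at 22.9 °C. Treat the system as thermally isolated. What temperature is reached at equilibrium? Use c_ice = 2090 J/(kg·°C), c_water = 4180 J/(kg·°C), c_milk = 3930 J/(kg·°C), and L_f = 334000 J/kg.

T_f ≈ 10.9 °C

Energy balance with sensible and latent terms:
ice -6.93→0 °C: 0.165×2090×6.93 = 2389.8
  melt ice: 0.165×334000 = 55110
  meltwater 0→T: 0.165×4180×T = 689.7 T
  milk: 5423.4(T − 22.9)
6113.1 T = 124196 − 57500 = 66696
T ≈ 10.91 °C (positive, so assuming full melt was valid).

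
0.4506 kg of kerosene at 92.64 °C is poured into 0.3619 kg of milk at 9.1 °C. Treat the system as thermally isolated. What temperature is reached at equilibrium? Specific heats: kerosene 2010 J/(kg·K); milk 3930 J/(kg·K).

|Q_kerosene| = |Q_milk|:
0.4506*2010*(92.64 − T) = 0.3619*3930*(T − 9.1)
905.71(92.64 − T) = 1422.3(T − 9.1)
2328 T = 96847  ⇒  T ≈ 41.60 °C

T_f ≈ 41.6 °C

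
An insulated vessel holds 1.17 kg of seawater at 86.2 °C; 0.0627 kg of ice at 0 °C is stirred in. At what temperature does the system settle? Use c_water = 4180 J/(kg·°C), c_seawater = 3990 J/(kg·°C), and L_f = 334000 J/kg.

Energy balance with sensible and latent terms:
fusion: m_ice L_f = 0.0627·334000 = 20942
  meltwater 0→T: 0.0627·4180·T = 262.09 T
  seawater cools: 1.17·3990·(T − 86.2) = 4668.3(T − 86.2)
4930.4 T = 402407 − 20942 = 381466
T ≈ 77.37 °C. Since T > 0 °C, the all-ice-melts assumption holds.

T_f ≈ 77.4 °C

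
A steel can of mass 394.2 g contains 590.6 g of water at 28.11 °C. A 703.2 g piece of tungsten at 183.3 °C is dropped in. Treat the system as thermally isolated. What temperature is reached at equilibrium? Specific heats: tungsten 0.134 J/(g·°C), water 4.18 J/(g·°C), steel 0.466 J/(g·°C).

T_f ≈ 33.4 °C

Energy conservation, ΣQ = 0:
703.2·0.134·(T − 183.3) + 590.6·4.18·(T − 28.11) + 394.2·0.466·(T − 28.11) = 0
94.23(T − 183.3) + 2468.7(T − 28.11) + 183.7(T − 28.11) = 0
(94.23 + 2468.7 + 183.7) T = 94.23·183.3 + 2468.7·28.11 + 183.7·28.11
T = 91831/2746.6 ≈ 33.43 °C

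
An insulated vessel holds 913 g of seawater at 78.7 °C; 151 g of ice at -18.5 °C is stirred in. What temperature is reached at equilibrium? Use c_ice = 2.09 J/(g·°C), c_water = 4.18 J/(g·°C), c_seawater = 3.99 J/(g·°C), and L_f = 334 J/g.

T_f ≈ 53.9 °C

Energy conservation, ΣQ = 0:
warm ice to 0 °C: 151·2.09·(0 − (-18.5)) = 5838.4
  latent heat to melt: 151·334 = 50434
  meltwater 0→T: 151·4.18·T = 631.18 T
  seawater: 3642.9(T − 78.7)
4274.1 T = 286694 − 56272 = 230421
T ≈ 53.91 °C — above 0 °C, consistent with complete melting.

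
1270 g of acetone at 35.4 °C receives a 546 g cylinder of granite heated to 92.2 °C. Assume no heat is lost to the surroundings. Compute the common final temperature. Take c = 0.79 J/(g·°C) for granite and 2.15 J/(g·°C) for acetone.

T_f ≈ 43.1 °C

T_f = Σ m_i c_i T_i / Σ m_i c_i:
T_f = (431.34*92.2 + 2730.5*35.4) / (431.34 + 2730.5)
    = 136429 / 3161.8 ≈ 43.15 °C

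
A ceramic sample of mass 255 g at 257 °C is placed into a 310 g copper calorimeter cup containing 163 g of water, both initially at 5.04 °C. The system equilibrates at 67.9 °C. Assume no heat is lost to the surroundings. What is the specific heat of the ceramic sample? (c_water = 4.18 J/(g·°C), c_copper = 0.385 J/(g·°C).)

c ≈ 1.04 J/(g·°C)

Let T be the final temperature. ΣQ_i = 0:
255×c×(67.9 − 257) + 163×4.18×(67.9 − 5.04) + 310×0.385×(67.9 − 5.04) = 0
-48220 c = -50331
c = -50331/-48220 ≈ 1.044 J/(g·°C)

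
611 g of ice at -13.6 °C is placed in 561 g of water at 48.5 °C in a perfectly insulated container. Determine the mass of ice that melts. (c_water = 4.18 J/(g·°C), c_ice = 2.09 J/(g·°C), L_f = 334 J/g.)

m_melted ≈ 289 g

Heat available from the water dropping to 0 °C: 561·4.18·48.5 = 113732 J.
Warming the ice to 0 °C takes 611·2.09·13.6 = 17367 J, leaving 96364 J for melting.
Melting all 611 g of ice would need 611·334 = 204074 J.
Since 96364 < 204074 J, not all the ice melts; equilibrium is at 0 °C.
m_melt = 96364 / L_f = 288.5 g.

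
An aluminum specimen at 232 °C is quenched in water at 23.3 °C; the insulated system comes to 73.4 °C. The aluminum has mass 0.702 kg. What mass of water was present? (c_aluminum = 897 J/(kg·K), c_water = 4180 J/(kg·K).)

Net heat exchanged in the isolated system is zero:
0.702×897×(73.4 − 232) + m×4180×(73.4 − 23.3) = 0
209418 m = 99869
m = 99869/209418 ≈ 0.4769 kg

m ≈ 0.477 kg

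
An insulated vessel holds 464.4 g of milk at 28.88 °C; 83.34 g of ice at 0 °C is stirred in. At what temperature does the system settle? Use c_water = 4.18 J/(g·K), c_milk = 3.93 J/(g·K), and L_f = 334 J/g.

Net heat exchanged in the isolated system is zero:
latent heat to melt: 83.34×334 = 27836
  meltwater 0→T: 83.34×4.18×T = 348.36 T
  milk cools: 464.4×3.93×(T − 28.88) = 1825.1(T − 28.88)
2173.5 T = 52709 − 27836 = 24873
T ≈ 11.44 °C — above 0 °C, consistent with complete melting.

T_f ≈ 11.4 °C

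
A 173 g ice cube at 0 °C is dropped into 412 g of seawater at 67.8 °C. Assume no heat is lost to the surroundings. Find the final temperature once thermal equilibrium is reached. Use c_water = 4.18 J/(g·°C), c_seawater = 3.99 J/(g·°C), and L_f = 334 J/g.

Energy balance with sensible and latent terms:
melt ice: 173·334 = 57782; meltwater 0→T: 173·4.18·T = 723.14 T; seawater: 1643.9(T − 67.8)
2367 T = 111455 − 57782 = 53673
T ≈ 22.68 °C (positive, so assuming full melt was valid).

T_f ≈ 22.7 °C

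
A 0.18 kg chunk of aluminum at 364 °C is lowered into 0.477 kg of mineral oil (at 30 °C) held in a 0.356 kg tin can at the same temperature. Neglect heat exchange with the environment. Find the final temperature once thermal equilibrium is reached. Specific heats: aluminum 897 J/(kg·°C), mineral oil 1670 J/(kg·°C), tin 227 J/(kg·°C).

T_f ≈ 81.9 °C

With ΣQ=0 the equilibrium temperature is the m·c-weighted mean:
T_f = (161.46·364 + 796.59·30 + 80.81·30) / (161.46 + 796.59 + 80.81)
    = 85094 / 1038.9 ≈ 81.91 °C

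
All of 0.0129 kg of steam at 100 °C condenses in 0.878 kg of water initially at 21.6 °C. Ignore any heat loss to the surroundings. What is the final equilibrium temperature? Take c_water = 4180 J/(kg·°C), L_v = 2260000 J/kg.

Energy conservation, ΣQ = 0:
latent heat released on condensation: 0.0129·2260000 = 29154; condensed water 100 °C→T: 53.92(T − 100); water warms: 0.878·4180·(T − 21.6) = 3670(T − 21.6)
3724 T = 29154 + 5392.2 + 79273 = 113819
T ≈ 30.56 °C, under the boiling point, so the assumption holds.

T_f ≈ 30.6 °C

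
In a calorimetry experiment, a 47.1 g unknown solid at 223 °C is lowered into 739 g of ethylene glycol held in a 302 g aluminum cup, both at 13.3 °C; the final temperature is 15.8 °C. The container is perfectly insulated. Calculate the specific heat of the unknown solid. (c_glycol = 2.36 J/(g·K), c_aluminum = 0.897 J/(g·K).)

c ≈ 0.516 J/(g·K)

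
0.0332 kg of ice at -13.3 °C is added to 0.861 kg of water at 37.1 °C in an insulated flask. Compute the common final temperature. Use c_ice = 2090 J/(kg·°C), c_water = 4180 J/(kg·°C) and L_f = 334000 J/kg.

T_f ≈ 32.5 °C

Let T be the final temperature. ΣQ_i = 0:
warm ice to 0 °C: 0.0332×2090×(0 − (-13.3)) = 922.86; latent heat to melt: 0.0332×334000 = 11089; warm the meltwater: 138.78 T; water cools: 0.861×4180×(T − 37.1) = 3599(T − 37.1)
3737.8 T = 133522 − 12012 = 121510
T ≈ 32.51 °C (positive, so assuming full melt was valid).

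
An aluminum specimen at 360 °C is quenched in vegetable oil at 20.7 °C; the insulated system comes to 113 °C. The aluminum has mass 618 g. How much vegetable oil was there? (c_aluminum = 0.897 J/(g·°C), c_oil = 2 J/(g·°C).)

Taking heat into each body as positive, Σ m c ΔT = 0:
618×0.897×(113 − 360) + m×2×(113 − 20.7) = 0
184.6 m = 136923
m = 136923/184.6 ≈ 741.7 g

m ≈ 742 g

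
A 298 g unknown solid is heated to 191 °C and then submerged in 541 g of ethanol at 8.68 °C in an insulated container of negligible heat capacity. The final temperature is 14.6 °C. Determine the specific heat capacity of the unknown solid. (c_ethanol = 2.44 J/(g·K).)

Conservation of energy gives ΣQ = 0:
298·c·(14.6 − 191) + 541·2.44·(14.6 − 8.68) = 0
-52567 c = -7814.6
c = -7814.6/-52567 ≈ 0.1487 J/(g·K)

c ≈ 0.149 J/(g·K)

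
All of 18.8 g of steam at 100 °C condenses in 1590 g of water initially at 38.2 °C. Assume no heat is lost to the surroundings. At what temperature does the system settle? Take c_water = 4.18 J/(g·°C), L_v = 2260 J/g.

Heat gained plus heat lost sum to zero:
steam→water at 100 °C releases m L_v = 18.8×2260 = 42488; condensed water 100 °C→T: 78.58(T − 100); water warms: 1590×4.18×(T − 38.2) = 6646.2(T − 38.2)
6724.8 T = 42488 + 7858.4 + 253885 = 304231
T ≈ 45.24 °C, under the boiling point, so the assumption holds.

T_f ≈ 45.2 °C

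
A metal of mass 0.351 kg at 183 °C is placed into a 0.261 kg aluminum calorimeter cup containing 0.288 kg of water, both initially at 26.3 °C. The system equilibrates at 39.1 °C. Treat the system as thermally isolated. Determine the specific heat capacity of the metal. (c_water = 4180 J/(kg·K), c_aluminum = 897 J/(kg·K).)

c ≈ 364 J/(kg·K)

Net heat exchanged in the isolated system is zero:
0.351×c×(39.1 − 183) + 0.288×4180×(39.1 − 26.3) + 0.261×897×(39.1 − 26.3) = 0
-50.51 c = -18406
c = -18406/-50.51 ≈ 364.4 J/(kg·K)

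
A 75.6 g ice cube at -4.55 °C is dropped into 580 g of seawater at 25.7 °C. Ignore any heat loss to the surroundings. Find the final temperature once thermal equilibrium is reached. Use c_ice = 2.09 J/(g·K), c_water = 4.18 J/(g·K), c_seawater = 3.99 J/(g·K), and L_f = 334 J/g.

T_f ≈ 12.7 °C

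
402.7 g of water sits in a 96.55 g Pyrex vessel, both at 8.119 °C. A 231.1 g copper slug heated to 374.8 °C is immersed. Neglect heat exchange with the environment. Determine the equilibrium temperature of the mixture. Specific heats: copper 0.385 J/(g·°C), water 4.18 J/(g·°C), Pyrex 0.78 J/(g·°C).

T_f is the heat-capacity-weighted average of the initial temperatures:
T_f = (88.97·374.8 + 1683.3·8.119 + 75.31·8.119) / (88.97 + 1683.3 + 75.31)
    = 47625 / 1847.6 ≈ 25.78 °C

T_f ≈ 25.8 °C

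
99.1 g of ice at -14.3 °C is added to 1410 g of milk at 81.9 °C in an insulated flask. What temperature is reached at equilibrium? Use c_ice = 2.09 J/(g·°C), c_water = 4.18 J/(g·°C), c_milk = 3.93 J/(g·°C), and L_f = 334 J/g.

Sum of m c ΔT and latent-heat terms is zero:
warm ice to 0 °C: 99.1·2.09·(0 − (-14.3)) = 2961.8; latent heat to melt: 99.1·334 = 33099; meltwater 0→T: 99.1·4.18·T = 414.24 T; milk cools: 1410·3.93·(T − 81.9) = 5541.3(T − 81.9)
5955.5 T = 453832 − 36061 = 417771
T ≈ 70.15 °C — above 0 °C, consistent with complete melting.

T_f ≈ 70.1 °C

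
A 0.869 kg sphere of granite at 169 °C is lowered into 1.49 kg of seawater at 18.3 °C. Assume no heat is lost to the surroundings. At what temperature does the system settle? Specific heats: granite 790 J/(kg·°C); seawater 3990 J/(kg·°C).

T_f = Σ m_i c_i T_i / Σ m_i c_i:
T_f = (686.51·169 + 5945.1·18.3) / (686.51 + 5945.1)
    = 224816 / 6631.6 ≈ 33.90 °C

T_f ≈ 33.9 °C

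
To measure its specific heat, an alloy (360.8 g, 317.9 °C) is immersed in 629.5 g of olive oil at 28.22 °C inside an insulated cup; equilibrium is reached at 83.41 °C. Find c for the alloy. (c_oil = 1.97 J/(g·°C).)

c ≈ 0.809 J/(g·°C)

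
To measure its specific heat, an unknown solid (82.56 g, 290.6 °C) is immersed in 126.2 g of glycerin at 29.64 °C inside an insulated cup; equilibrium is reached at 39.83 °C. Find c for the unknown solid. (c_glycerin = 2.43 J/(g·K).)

c ≈ 0.151 J/(g·K)

Let T be the final temperature. ΣQ_i = 0:
82.56·c·(39.83 − 290.6) + 126.2·2.43·(39.83 − 29.64) = 0
-20704 c = -3124.9
c = -3124.9/-20704 ≈ 0.1509 J/(g·K)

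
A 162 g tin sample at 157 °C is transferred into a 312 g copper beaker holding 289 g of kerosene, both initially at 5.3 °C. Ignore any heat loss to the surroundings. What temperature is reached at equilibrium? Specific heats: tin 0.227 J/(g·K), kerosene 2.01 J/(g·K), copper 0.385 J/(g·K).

T_f ≈ 12.9 °C

Net heat exchanged in the isolated system is zero:
162×0.227×(T − 157) + 289×2.01×(T − 5.3) + 312×0.385×(T − 5.3) = 0
36.77(T − 157) + 580.89(T − 5.3) + 120.12(T − 5.3) = 0
737.78 T = 9488.9
T = 9488.9 / 737.78 = 12.9 °C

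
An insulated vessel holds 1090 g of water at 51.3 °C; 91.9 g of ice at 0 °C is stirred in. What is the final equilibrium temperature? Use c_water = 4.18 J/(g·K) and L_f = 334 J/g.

T_f ≈ 41.1 °C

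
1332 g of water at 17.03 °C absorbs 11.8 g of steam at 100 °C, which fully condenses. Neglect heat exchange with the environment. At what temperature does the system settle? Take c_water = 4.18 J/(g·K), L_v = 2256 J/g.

Energy balance with sensible and latent terms:
steam→water at 100 °C releases m L_v = 11.8×2256 = 26621; condensed water 100 °C→T: 49.32(T − 100); original water: 5567.8(T − 17.03)
5617.1 T = 26621 + 4932.4 + 94819 = 126372
T ≈ 22.50 °C (< 100 °C, so full condensation is consistent).

T_f ≈ 22.5 °C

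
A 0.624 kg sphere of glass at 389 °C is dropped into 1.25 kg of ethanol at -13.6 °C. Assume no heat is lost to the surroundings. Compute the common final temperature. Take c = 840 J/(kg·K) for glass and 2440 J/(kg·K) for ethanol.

Let T be the final temperature. ΣQ_i = 0:
0.624·840·(T − 389) + 1.25·2440·(T − (-13.6)) = 0
(524.16 + 3050) T = 524.16·389 + 3050·(-13.6)
T ≈ 45.44 °C

T_f ≈ 45.4 °C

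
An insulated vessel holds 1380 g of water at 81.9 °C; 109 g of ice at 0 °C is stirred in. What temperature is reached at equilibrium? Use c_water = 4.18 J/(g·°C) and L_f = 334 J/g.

Energy balance with sensible and latent terms:
fusion: m_ice L_f = 109·334 = 36406; warm the meltwater: 455.62 T; water cools: 1380·4.18·(T − 81.9) = 5768.4(T − 81.9)
6224 T = 472432 − 36406 = 436026
T ≈ 70.06 °C. Since T > 0 °C, the all-ice-melts assumption holds.

T_f ≈ 70.1 °C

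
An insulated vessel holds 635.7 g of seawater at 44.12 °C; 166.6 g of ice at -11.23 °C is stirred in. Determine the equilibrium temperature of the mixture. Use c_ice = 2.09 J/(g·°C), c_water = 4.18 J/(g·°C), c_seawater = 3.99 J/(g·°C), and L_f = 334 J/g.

T_f ≈ 16.2 °C

Energy conservation, ΣQ = 0:
warm ice to 0 °C: 166.6×2.09×(0 − (-11.23)) = 3910.2; melt ice: 166.6×334 = 55644; warm the meltwater: 696.39 T; seawater cools: 635.7×3.99×(T − 44.12) = 2536.4(T − 44.12)
3232.8 T = 111908 − 59555 = 52353
T ≈ 16.19 °C (positive, so assuming full melt was valid).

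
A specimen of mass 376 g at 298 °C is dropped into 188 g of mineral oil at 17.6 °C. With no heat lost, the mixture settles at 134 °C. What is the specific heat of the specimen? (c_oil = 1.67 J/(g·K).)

m_s c (T_s − T_f) = m_oil c_oil (T_f − T_0):
376×c×(298 − 134) = 188×1.67×(134 − 17.6)
61664 c = 36545  ⇒  c ≈ 0.5926 J/(g·K)

c ≈ 0.593 J/(g·K)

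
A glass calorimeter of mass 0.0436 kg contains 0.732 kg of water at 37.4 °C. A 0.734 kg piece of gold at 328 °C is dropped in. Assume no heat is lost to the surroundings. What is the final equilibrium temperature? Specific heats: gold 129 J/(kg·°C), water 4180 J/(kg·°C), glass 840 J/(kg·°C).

T_f ≈ 46.0 °C

Taking heat into each body as positive, Σ m c ΔT = 0:
0.734*129*(T − 328) + 0.732*4180*(T − 37.4) + 0.0436*840*(T − 37.4) = 0
3191.1 T = 146862
T ≈ 46.02 °C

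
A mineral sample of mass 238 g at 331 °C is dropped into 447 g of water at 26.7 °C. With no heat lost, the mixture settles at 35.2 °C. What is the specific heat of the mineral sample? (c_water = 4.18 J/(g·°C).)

c ≈ 0.226 J/(g·°C)

Heat lost by the mineral sample = heat gained by the water:
238·c·(331 − 35.2) = 447·4.18·(35.2 − 26.7)
70400 c = 15882  ⇒  c ≈ 0.2256 J/(g·°C)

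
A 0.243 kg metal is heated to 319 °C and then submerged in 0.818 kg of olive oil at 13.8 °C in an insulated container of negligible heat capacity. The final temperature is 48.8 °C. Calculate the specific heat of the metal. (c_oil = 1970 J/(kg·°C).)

c ≈ 859 J/(kg·°C)

Energy conservation, ΣQ = 0:
0.243×c×(48.8 − 319) + 0.818×1970×(48.8 − 13.8) = 0
-65.66 c = -56401
c = -56401/-65.66 ≈ 859 J/(kg·°C)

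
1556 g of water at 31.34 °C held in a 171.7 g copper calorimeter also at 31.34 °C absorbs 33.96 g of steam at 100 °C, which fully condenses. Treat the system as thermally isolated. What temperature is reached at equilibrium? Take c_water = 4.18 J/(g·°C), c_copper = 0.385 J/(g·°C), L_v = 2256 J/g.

Let T be the final temperature. ΣQ_i = 0:
steam→water at 100 °C releases m L_v = 33.96×2256 = 76614; condensate cools 100→T: 33.96×4.18×(T − 100) = 141.95(T − 100); original water: 6504.1(T − 31.34); cup: 66.1(T − 31.34)
6712.1 T = 76614 + 14195 + 205910 = 296719
T ≈ 44.21 °C (< 100 °C, so full condensation is consistent).

T_f ≈ 44.2 °C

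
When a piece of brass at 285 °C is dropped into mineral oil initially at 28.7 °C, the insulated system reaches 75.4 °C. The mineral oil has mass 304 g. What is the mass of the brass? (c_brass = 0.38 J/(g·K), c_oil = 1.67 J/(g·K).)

m ≈ 298 g

Heat lost by the brass = heat gained by the oil:
m×0.38×(285 − 75.4) = 304×1.67×(75.4 − 28.7)
79.65 m = 23709  ⇒  m ≈ 297.7 g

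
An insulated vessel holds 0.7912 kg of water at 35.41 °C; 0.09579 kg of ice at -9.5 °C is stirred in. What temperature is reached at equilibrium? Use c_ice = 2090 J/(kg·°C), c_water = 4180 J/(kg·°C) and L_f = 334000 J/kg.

T_f ≈ 22.4 °C

Heat gained plus heat lost sum to zero:
ice -9.5→0 °C: 0.09579·2090·9.5 = 1901.9
  fusion: m_ice L_f = 0.09579·334000 = 31994
  warm the meltwater: 400.4 T
  water: 3307.2(T − 35.41)
3707.6 T = 117109 − 33896 = 83213
T ≈ 22.44 °C (positive, so assuming full melt was valid).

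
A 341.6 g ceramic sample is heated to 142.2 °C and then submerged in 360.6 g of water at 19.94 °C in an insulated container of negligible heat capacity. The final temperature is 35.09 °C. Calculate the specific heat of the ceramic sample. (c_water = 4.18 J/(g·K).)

c ≈ 0.624 J/(g·K)

Heat lost by the ceramic sample = heat gained by the water:
341.6×c×(142.2 − 35.09) = 360.6×4.18×(35.09 − 19.94)
36589 c = 22836  ⇒  c ≈ 0.6241 J/(g·K)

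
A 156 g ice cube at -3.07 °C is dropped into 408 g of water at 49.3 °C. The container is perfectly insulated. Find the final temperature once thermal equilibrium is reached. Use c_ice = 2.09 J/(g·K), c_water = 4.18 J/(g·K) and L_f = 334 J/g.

Heat gained plus heat lost sum to zero:
ice -3.07→0 °C: 156×2.09×3.07 = 1000.9; latent heat to melt: 156×334 = 52104; warm the meltwater: 652.08 T; water: 1705.4(T − 49.3)
2357.5 T = 84078 − 53105 = 30973
T ≈ 13.14 °C — above 0 °C, consistent with complete melting.

T_f ≈ 13.1 °C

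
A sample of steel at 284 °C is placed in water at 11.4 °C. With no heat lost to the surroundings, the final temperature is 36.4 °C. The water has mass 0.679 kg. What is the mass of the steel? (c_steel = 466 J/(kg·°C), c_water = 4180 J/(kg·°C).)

m ≈ 0.615 kg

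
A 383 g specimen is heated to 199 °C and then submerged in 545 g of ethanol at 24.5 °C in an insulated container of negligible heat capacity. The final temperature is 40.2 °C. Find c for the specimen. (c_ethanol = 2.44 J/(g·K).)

Conservation of energy gives ΣQ = 0:
383·c·(40.2 − 199) + 545·2.44·(40.2 − 24.5) = 0
-60820 c = -20878
c = -20878/-60820 ≈ 0.3433 J/(g·K)

c ≈ 0.343 J/(g·K)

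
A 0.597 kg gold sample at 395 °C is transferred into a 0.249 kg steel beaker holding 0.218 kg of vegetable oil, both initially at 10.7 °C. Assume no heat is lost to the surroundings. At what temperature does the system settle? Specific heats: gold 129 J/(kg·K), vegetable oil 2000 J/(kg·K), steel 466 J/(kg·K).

T_f ≈ 57.7 °C

With ΣQ=0 the equilibrium temperature is the m·c-weighted mean:
T_f = (77.01·395 + 436·10.7 + 116.03·10.7) / (77.01 + 436 + 116.03)
    = 36327 / 629.05 ≈ 57.75 °C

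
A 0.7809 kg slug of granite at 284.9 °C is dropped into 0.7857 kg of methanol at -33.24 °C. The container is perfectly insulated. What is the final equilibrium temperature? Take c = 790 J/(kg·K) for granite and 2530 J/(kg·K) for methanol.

T_f ≈ 42.1 °C

Energy conservation, ΣQ = 0:
0.7809×790×(T − 284.9) + 0.7857×2530×(T − (-33.24)) = 0
2604.7 T = 109683
T = 109683 / 2604.7 = 42.1 °C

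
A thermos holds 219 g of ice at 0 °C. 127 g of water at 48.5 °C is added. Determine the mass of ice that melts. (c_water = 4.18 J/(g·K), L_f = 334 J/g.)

Heat available from the water dropping to 0 °C: 127×4.18×48.5 = 25747 J.
Melting all 219 g of ice would need 219×334 = 73146 J.
Since 25747 < 73146 J, not all the ice melts; equilibrium is at 0 °C.
m_melt = 25747 / L_f = 77.09 g.

m_melted ≈ 77.1 g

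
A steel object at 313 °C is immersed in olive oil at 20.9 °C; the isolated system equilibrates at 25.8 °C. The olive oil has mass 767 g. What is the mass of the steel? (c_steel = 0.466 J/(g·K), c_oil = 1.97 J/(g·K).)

m ≈ 55.3 g

Heat lost by the steel = heat gained by the oil:
m·0.466·(313 − 25.8) = 767·1.97·(25.8 − 20.9)
133.84 m = 7403.9  ⇒  m ≈ 55.32 g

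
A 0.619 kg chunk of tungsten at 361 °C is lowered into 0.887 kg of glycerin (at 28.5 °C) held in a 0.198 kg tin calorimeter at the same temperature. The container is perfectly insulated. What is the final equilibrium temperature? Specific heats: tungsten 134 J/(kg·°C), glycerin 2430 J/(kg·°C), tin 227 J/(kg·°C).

T_f ≈ 40.6 °C

Heat gained plus heat lost sum to zero:
0.619×134×(T − 361) + 0.887×2430×(T − 28.5) + 0.198×227×(T − 28.5) = 0
82.95(T − 361) + 2155.4(T − 28.5) + 44.95(T − 28.5) = 0
2283.3 T = 92654
T ≈ 40.58 °C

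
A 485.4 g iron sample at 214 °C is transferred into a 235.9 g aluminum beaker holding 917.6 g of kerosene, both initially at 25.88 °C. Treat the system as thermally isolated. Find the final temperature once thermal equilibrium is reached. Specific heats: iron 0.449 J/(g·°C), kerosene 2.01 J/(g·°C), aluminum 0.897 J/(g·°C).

T_f ≈ 43.9 °C

Setting the total heat transfer to zero:
485.4×0.449×(T − 214) + 917.6×2.01×(T − 25.88) + 235.9×0.897×(T − 25.88) = 0
2273.9 T = 99849
T ≈ 43.91 °C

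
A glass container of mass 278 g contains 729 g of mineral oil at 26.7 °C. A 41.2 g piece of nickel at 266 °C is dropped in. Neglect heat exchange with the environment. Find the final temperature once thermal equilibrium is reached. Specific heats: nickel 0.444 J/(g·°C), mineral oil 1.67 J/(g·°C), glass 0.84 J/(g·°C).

T_f ≈ 29.7 °C

T_f is the heat-capacity-weighted average of the initial temperatures:
T_f = (18.29×266 + 1217.4×26.7 + 233.52×26.7) / (18.29 + 1217.4 + 233.52)
    = 43606 / 1469.2 ≈ 29.68 °C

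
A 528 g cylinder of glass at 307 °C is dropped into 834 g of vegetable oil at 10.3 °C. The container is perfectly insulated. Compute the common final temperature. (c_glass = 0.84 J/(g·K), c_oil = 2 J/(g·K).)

Taking heat into each body as positive, Σ m c ΔT = 0:
528·0.84·(T − 307) + 834·2·(T − 10.3) = 0
443.52(T − 307) + 1668(T − 10.3) = 0
(443.52 + 1668) T = 443.52·307 + 1668·10.3
T = 153341 / 2111.5 = 72.6 °C

T_f ≈ 72.6 °C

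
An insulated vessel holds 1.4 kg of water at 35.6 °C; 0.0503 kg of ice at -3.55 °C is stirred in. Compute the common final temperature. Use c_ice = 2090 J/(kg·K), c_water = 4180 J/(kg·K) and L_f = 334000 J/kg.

Energy conservation, ΣQ = 0:
warm ice to 0 °C: 0.0503×2090×(0 − (-3.55)) = 373.2
  latent heat to melt: 0.0503×334000 = 16800
  meltwater 0→T: 0.0503×4180×T = 210.25 T
  water: 5852(T − 35.6)
6062.3 T = 208331 − 17173 = 191158
T ≈ 31.53 °C (positive, so assuming full melt was valid).

T_f ≈ 31.5 °C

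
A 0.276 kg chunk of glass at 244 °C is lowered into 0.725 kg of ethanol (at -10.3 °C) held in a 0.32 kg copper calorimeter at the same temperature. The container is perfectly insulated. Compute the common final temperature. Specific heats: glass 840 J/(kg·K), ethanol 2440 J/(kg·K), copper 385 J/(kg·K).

T_f ≈ 17.5 °C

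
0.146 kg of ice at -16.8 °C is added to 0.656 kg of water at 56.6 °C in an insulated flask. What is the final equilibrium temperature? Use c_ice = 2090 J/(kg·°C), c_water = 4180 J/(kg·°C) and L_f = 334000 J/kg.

Conservation of energy gives ΣQ = 0:
warm ice to 0 °C: 0.146·2090·(0 − (-16.8)) = 5126.4
  latent heat to melt: 0.146·334000 = 48764
  warm the meltwater: 610.28 T
  water: 2742.1(T − 56.6)
3352.4 T = 155202 − 53890 = 101311
T ≈ 30.22 °C — above 0 °C, consistent with complete melting.

T_f ≈ 30.2 °C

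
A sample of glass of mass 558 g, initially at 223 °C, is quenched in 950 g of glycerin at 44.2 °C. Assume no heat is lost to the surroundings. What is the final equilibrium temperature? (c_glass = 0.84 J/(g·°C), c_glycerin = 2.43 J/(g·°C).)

T_f ≈ 74.4 °C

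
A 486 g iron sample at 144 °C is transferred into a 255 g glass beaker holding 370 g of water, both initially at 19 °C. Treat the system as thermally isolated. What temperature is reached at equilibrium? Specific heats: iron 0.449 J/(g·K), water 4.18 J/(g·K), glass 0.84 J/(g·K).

T_f ≈ 32.8 °C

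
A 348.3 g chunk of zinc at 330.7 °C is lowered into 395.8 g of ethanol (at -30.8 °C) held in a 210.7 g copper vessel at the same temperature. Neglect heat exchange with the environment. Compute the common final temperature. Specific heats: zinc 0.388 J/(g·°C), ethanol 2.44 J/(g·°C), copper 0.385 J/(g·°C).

T_f ≈ 10.5 °C

Conservation of energy gives ΣQ = 0:
348.3×0.388×(T − 330.7) + 395.8×2.44×(T − (-30.8)) + 210.7×0.385×(T − (-30.8)) = 0
135.14(T − 330.7) + 965.75(T − (-30.8)) + 81.12(T − (-30.8)) = 0
1182 T = 12447
T ≈ 10.53 °C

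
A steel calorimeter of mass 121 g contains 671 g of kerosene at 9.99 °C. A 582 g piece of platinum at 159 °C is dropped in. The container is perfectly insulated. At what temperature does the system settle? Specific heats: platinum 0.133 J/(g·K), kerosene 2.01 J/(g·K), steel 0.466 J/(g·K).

T_f ≈ 17.8 °C

Taking heat into each body as positive, Σ m c ΔT = 0:
582×0.133×(T − 159) + 671×2.01×(T − 9.99) + 121×0.466×(T − 9.99) = 0
77.41(T − 159) + 1348.7(T − 9.99) + 56.39(T − 9.99) = 0
1482.5 T = 26344
T ≈ 17.77 °C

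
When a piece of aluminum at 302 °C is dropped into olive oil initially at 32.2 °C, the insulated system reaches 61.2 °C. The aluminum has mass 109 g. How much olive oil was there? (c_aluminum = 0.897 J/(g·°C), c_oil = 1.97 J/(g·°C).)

Heat gained plus heat lost sum to zero:
109·0.897·(61.2 − 302) + m·1.97·(61.2 − 32.2) = 0
57.13 m = 23544
m = 23544/57.13 ≈ 412.1 g

m ≈ 412 g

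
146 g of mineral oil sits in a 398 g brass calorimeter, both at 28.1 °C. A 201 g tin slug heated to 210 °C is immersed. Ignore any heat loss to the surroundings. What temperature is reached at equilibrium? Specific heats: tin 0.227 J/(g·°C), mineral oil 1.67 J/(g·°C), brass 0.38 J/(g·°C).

T_f ≈ 46.9 °C

Taking heat into each body as positive, Σ m c ΔT = 0:
201*0.227*(T − 210) + 146*1.67*(T − 28.1) + 398*0.38*(T − 28.1) = 0
440.69 T = 20683
T = 20683/440.69 ≈ 46.93 °C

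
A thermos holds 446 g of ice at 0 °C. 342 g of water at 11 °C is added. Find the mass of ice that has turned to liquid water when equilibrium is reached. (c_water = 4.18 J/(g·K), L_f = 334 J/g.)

Heat available from the water dropping to 0 °C: 342·4.18·11 = 15725 J.
Melting all 446 g of ice would need 446·334 = 148964 J.
That's not enough to melt it all — equilibrium is at 0 °C with ice remaining.
m_melted·334 = 15725  ⇒  m_melted ≈ 47.08 g.

m_melted ≈ 47.1 g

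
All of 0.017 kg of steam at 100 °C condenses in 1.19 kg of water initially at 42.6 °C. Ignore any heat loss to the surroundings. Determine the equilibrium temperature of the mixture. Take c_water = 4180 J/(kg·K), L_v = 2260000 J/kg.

T_f ≈ 51.0 °C

Energy balance with sensible and latent terms:
condense steam: −0.017·2260000 = −38420; condensed water 100 °C→T: 71.06(T − 100); water warms: 1.19·4180·(T − 42.6) = 4974.2(T − 42.6)
5045.3 T = 38420 + 7106 + 211901 = 257427
T ≈ 51.02 °C — below 100 °C, confirming all the steam condensed.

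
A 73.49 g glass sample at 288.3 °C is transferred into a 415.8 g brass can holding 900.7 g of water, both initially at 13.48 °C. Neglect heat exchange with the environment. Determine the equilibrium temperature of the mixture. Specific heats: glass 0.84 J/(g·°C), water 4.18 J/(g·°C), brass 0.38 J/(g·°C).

T_f ≈ 17.7 °C

Let T be the final temperature. ΣQ_i = 0:
73.49·0.84·(T − 288.3) + 900.7·4.18·(T − 13.48) + 415.8·0.38·(T − 13.48) = 0
61.73(T − 288.3) + 3764.9(T − 13.48) + 158(T − 13.48) = 0
(61.73 + 3764.9 + 158) T = 61.73·288.3 + 3764.9·13.48 + 158·13.48
T ≈ 17.74 °C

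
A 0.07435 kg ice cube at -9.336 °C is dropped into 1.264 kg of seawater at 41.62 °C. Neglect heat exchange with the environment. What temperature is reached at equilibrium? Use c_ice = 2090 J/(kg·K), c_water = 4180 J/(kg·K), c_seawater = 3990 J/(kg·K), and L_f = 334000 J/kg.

T_f ≈ 34.3 °C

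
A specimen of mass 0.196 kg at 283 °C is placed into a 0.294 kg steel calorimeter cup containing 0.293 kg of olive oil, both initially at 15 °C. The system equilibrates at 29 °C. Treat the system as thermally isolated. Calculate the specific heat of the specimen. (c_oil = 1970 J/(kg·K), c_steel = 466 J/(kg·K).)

c ≈ 201 J/(kg·K)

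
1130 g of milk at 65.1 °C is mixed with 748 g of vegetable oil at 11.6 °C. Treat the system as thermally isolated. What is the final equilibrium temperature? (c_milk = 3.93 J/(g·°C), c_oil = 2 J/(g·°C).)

Setting the total heat transfer to zero:
1130·3.93·(T − 65.1) + 748·2·(T − 11.6) = 0
4440.9(T − 65.1) + 1496(T − 11.6) = 0
(4440.9 + 1496) T = 4440.9·65.1 + 1496·11.6
T = 306456/5936.9 ≈ 51.62 °C

T_f ≈ 51.6 °C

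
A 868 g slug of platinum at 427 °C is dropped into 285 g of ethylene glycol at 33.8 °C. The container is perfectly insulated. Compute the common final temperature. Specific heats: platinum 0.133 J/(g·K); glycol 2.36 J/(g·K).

T_f ≈ 91.4 °C

Heat lost by the platinum equals heat gained by the glycol:
868·0.133·(427 − T) = 285·2.36·(T − 33.8)
115.44(427 − T) = 672.6(T − 33.8)
788.04 T = 72028  ⇒  T ≈ 91.40 °C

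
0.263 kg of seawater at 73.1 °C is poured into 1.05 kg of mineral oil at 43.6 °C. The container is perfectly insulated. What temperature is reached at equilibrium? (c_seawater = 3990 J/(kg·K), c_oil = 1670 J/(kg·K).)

T_f ≈ 54.6 °C

|Q_seawater| = |Q_oil|:
0.263×3990×(73.1 − T) = 1.05×1670×(T − 43.6)
1049.4(73.1 − T) = 1753.5(T − 43.6)
2802.9 T = 153162  ⇒  T ≈ 54.64 °C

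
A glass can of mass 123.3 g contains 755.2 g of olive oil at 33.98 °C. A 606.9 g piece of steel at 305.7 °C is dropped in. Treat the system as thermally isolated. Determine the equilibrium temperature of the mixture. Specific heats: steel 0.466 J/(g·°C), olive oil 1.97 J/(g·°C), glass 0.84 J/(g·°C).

Let T be the final temperature. ΣQ_i = 0:
606.9×0.466×(T − 305.7) + 755.2×1.97×(T − 33.98) + 123.3×0.84×(T − 33.98) = 0
(282.82 + 1487.7 + 103.57) T = 282.82×305.7 + 1487.7×33.98 + 103.57×33.98
T = 140530 / 1874.1 = 75 °C

T_f ≈ 75.0 °C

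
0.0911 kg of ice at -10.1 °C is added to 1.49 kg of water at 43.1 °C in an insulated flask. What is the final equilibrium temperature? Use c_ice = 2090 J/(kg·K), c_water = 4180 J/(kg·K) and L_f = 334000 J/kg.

T_f ≈ 35.7 °C

Energy conservation, ΣQ = 0:
warm ice to 0 °C: 0.0911×2090×(0 − (-10.1)) = 1923
  fusion: m_ice L_f = 0.0911×334000 = 30427
  meltwater 0→T: 0.0911×4180×T = 380.8 T
  water cools: 1.49×4180×(T − 43.1) = 6228.2(T − 43.1)
6609 T = 268435 − 32350 = 236085
T ≈ 35.72 °C. Since T > 0 °C, the all-ice-melts assumption holds.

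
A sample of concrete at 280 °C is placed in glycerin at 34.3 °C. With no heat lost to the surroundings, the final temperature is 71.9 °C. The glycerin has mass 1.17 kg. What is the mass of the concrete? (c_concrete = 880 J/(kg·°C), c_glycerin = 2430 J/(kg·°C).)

|Q_concrete| = |Q_glycerin|:
m×880×(280 − 71.9) = 1.17×2430×(71.9 − 34.3)
183128 m = 106901  ⇒  m ≈ 0.5837 kg

m ≈ 0.584 kg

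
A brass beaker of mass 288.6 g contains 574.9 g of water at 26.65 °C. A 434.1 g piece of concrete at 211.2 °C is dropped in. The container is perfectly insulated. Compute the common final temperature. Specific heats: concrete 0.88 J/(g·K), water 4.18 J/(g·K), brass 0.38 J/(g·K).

Conservation of energy gives ΣQ = 0:
434.1·0.88·(T − 211.2) + 574.9·4.18·(T − 26.65) + 288.6·0.38·(T − 26.65) = 0
(382.01 + 2403.1 + 109.67) T = 382.01·211.2 + 2403.1·26.65 + 109.67·26.65
T = 147645/2894.8 ≈ 51.00 °C

T_f ≈ 51.0 °C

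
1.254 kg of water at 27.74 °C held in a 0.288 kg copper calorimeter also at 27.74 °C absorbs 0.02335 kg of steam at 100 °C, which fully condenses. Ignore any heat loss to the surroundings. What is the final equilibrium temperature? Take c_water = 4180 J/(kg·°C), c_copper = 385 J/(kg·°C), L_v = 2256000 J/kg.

T_f ≈ 38.7 °C

Sum of m c ΔT and latent-heat terms is zero:
latent heat released on condensation: 0.02335·2256000 = 52678
  condensed water 100 °C→T: 97.6(T − 100)
  original water: 5241.7(T − 27.74)
  cup: 110.88(T − 27.74)
5450.2 T = 52678 + 9760.3 + 148481 = 210919
T ≈ 38.70 °C — below 100 °C, confirming all the steam condensed.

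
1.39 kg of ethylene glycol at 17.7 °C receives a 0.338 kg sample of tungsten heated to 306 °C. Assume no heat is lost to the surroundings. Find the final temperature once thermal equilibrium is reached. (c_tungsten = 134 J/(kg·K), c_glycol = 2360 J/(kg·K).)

T_f ≈ 21.6 °C

Heat lost by the tungsten equals heat gained by the glycol:
0.338*134*(306 − T) = 1.39*2360*(T − 17.7)
45.29(306 − T) = 3280.4(T − 17.7)
3325.7 T = 71922  ⇒  T ≈ 21.63 °C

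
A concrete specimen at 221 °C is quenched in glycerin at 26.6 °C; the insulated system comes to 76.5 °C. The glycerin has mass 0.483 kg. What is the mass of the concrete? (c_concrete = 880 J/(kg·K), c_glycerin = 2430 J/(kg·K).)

m ≈ 0.461 kg

|Q_concrete| = |Q_glycerin|:
m·880·(221 − 76.5) = 0.483·2430·(76.5 − 26.6)
127160 m = 58567  ⇒  m ≈ 0.4606 kg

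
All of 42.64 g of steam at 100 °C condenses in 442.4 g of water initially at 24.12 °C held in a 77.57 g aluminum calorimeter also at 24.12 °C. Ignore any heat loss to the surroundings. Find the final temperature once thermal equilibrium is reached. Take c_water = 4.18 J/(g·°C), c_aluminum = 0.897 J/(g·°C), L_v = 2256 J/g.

Taking heat into each body as positive, Σ m c ΔT = 0:
condense steam: −42.64×2256 = −96196; condensed water 100 °C→T: 178.24(T − 100); water warms: 442.4×4.18×(T − 24.12) = 1849.2(T − 24.12); aluminum cup: 77.57×0.897×(T − 24.12) = 69.58(T − 24.12)
2097 T = 96196 + 17824 + 46282 = 160301
T ≈ 76.44 °C, under the boiling point, so the assumption holds.

T_f ≈ 76.4 °C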